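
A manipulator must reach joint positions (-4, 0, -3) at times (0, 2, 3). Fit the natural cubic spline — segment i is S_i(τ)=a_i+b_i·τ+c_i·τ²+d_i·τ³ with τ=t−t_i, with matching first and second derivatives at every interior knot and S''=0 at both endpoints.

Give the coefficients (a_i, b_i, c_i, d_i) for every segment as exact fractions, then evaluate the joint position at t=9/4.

  seg 0: a=-4 b=11/3 c=0 d=-5/12
  seg 1: a=0 b=-4/3 c=-5/2 d=5/6
S(9/4) = -61/128

Δ: Δ0=2, Δ1=-3
row 1: diag=6, rhs=-30; c'=1/6, d'=-5
back: M1=-5
M: M0=0, M1=-5, M2=0
seg 0: a=-4, c=M0/2=0, d=(M1−M0)/(6·2)=-5/12, b=Δ0−h0·(2M0+M1)/6=11/3
seg 1: a=0, c=M1/2=-5/2, d=(M2−M1)/(6·1)=5/6, b=Δ1−h1·(2M1+M2)/6=-4/3
t_q=9/4 → seg 1, τ=1/4; S=0+-4/3·τ+-5/2·τ²+5/6·τ³=-61/128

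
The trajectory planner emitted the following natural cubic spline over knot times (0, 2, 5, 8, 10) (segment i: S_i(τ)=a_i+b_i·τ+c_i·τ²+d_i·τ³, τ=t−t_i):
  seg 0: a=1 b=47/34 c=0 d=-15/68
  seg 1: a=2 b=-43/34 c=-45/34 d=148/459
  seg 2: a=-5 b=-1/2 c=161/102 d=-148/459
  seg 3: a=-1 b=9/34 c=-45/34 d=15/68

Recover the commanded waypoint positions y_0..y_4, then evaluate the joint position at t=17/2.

y_0=1 y_1=2 y_2=-5 y_3=-1 y_4=-4
S(17/2) = -637/544

y_0 = S_0(0) = a_0 = 1
y_1 = S_1(0) = a_1 = 2
y_2 = S_2(0) = a_2 = -5
y_3 = S_3(0) = a_3 = -1
y_4 = S_3(2) = -4
t_q=17/2 is in segment 3 (τ=1/2); S_3(τ)=-637/544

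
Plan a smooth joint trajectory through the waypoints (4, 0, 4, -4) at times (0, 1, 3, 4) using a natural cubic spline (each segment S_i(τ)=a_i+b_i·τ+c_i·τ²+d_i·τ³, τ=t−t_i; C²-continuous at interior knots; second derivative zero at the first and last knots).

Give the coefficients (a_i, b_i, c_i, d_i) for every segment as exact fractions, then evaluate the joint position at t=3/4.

Δ: Δ0=-4, Δ1=2, Δ2=-8
row 1: diag=6, rhs=36; c'=1/3, d'=6
row 2: denom=6−2·1/3=16/3; d'=(-60−2·6)/(16/3)=-27/2
back: M2=-27/2
back: M1=6−1/3·-27/2=21/2
M: M0=0, M1=21/2, M2=-27/2, M3=0
seg 0: a=4, c=M0/2=0, d=(M1−M0)/(6·1)=7/4, b=Δ0−h0·(2M0+M1)/6=-23/4
seg 1: a=0, c=M1/2=21/4, d=(M2−M1)/(6·2)=-2, b=Δ1−h1·(2M1+M2)/6=-1/2
seg 2: a=4, c=M2/2=-27/4, d=(M3−M2)/(6·1)=9/4, b=Δ2−h2·(2M2+M3)/6=-7/2
t_q=3/4 → seg 0, τ=3/4; S=4+-23/4·τ+0·τ²+7/4·τ³=109/256

  seg 0: a=4 b=-23/4 c=0 d=7/4
  seg 1: a=0 b=-1/2 c=21/4 d=-2
  seg 2: a=4 b=-7/2 c=-27/4 d=9/4
S(3/4) = 109/256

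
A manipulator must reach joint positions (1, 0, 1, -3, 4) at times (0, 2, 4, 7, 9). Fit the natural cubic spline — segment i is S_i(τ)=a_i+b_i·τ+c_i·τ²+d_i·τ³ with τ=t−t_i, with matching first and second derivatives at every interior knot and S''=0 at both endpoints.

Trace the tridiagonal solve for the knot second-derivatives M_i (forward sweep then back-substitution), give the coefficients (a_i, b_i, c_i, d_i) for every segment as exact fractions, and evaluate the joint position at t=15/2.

Δ: Δ0=-1/2, Δ1=1/2, Δ2=-4/3, Δ3=7/2
row 1: diag=8, rhs=6; c'=1/4, d'=3/4
row 2: denom=10−2·1/4=19/2; d'=(-11−2·3/4)/(19/2)=-25/19
row 3: denom=10−3·6/19=172/19; d'=(29−3·-25/19)/(172/19)=313/86
back: M3=313/86
back: M2=-25/19−6/19·313/86=-106/43
back: M1=3/4−1/4·-106/43=235/172
M: M0=0, M1=235/172, M2=-106/43, M3=313/86, M4=0
seg 0: a=1, c=M0/2=0, d=(M1−M0)/(6·2)=235/2064, b=Δ0−h0·(2M0+M1)/6=-493/516
seg 1: a=0, c=M1/2=235/344, d=(M2−M1)/(6·2)=-659/2064, b=Δ1−h1·(2M1+M2)/6=53/129
seg 2: a=1, c=M2/2=-53/43, d=(M3−M2)/(6·3)=175/516, b=Δ2−h2·(2M2+M3)/6=-355/516
seg 3: a=-3, c=M3/2=313/172, d=(M4−M3)/(6·2)=-313/1032, b=Δ3−h3·(2M3+M4)/6=277/258
t_q=15/2 → seg 3, τ=1/2; S=-3+277/258·τ+313/172·τ²+-313/1032·τ³=-5631/2752

  seg 0: a=1 b=-493/516 c=0 d=235/2064
  seg 1: a=0 b=53/129 c=235/344 d=-659/2064
  seg 2: a=1 b=-355/516 c=-53/43 d=175/516
  seg 3: a=-3 b=277/258 c=313/172 d=-313/1032
S(15/2) = -5631/2752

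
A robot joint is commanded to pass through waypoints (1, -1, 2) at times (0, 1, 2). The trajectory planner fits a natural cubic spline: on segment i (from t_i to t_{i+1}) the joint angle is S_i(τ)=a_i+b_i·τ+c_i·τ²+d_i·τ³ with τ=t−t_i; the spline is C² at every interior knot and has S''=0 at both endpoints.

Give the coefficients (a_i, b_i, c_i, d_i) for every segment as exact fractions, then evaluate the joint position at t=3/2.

Δ: Δ0=-2, Δ1=3
row 1: diag=4, rhs=30; c'=1/4, d'=15/2
back: M1=15/2
M: M0=0, M1=15/2, M2=0
seg 0: a=1, c=M0/2=0, d=(M1−M0)/(6·1)=5/4, b=Δ0−h0·(2M0+M1)/6=-13/4
seg 1: a=-1, c=M1/2=15/4, d=(M2−M1)/(6·1)=-5/4, b=Δ1−h1·(2M1+M2)/6=1/2
t_q=3/2 → seg 1, τ=1/2; S=-1+1/2·τ+15/4·τ²+-5/4·τ³=1/32

  seg 0: a=1 b=-13/4 c=0 d=5/4
  seg 1: a=-1 b=1/2 c=15/4 d=-5/4
S(3/2) = 1/32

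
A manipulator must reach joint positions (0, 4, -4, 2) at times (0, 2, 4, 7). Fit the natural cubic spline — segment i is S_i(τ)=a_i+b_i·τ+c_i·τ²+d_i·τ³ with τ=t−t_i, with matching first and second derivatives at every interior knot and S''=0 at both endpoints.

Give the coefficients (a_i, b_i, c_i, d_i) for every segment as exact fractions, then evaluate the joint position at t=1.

Δ: Δ0=2, Δ1=-4, Δ2=2
row 1: diag=8, rhs=-36; c'=1/4, d'=-9/2
row 2: denom=10−2·1/4=19/2; d'=(36−2·-9/2)/(19/2)=90/19
back: M2=90/19
back: M1=-9/2−1/4·90/19=-108/19
M: M0=0, M1=-108/19, M2=90/19, M3=0
seg 0: a=0, c=M0/2=0, d=(M1−M0)/(6·2)=-9/19, b=Δ0−h0·(2M0+M1)/6=74/19
seg 1: a=4, c=M1/2=-54/19, d=(M2−M1)/(6·2)=33/38, b=Δ1−h1·(2M1+M2)/6=-34/19
seg 2: a=-4, c=M2/2=45/19, d=(M3−M2)/(6·3)=-5/19, b=Δ2−h2·(2M2+M3)/6=-52/19
t_q=1 → seg 0, τ=1; S=0+74/19·τ+0·τ²+-9/19·τ³=65/19

  seg 0: a=0 b=74/19 c=0 d=-9/19
  seg 1: a=4 b=-34/19 c=-54/19 d=33/38
  seg 2: a=-4 b=-52/19 c=45/19 d=-5/19
S(1) = 65/19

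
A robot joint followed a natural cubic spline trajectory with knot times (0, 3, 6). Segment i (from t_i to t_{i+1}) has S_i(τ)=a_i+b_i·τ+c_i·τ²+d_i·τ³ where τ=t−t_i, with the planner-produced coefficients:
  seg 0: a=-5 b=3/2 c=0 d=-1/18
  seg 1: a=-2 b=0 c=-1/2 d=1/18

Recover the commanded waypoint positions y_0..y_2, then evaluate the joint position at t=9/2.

y_0=-5 y_1=-2 y_2=-5
S(9/2) = -47/16

y_0 = S_0(0) = a_0 = -5
y_1 = S_1(0) = a_1 = -2
y_2 = S_1(3) = -5
t_q=9/2 is in segment 1 (τ=3/2); S_1(τ)=-47/16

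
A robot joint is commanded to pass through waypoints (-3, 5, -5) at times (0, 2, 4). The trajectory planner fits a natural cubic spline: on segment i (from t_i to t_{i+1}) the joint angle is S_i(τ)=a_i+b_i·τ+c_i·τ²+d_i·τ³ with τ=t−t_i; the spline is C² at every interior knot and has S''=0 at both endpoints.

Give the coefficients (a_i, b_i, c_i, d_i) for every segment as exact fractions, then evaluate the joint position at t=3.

  seg 0: a=-3 b=25/4 c=0 d=-9/16
  seg 1: a=5 b=-1/2 c=-27/8 d=9/16
S(3) = 27/16

Δ: Δ0=4, Δ1=-5
row 1: diag=8, rhs=-54; c'=1/4, d'=-27/4
back: M1=-27/4
M: M0=0, M1=-27/4, M2=0
seg 0: a=-3, c=M0/2=0, d=(M1−M0)/(6·2)=-9/16, b=Δ0−h0·(2M0+M1)/6=25/4
seg 1: a=5, c=M1/2=-27/8, d=(M2−M1)/(6·2)=9/16, b=Δ1−h1·(2M1+M2)/6=-1/2
t_q=3 → seg 1, τ=1; S=5+-1/2·τ+-27/8·τ²+9/16·τ³=27/16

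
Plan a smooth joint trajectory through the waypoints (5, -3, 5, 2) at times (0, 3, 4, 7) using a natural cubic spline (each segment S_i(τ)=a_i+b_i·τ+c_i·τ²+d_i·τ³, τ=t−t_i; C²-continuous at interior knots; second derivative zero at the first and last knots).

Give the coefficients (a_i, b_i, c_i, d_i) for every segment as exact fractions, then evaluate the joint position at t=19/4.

  seg 0: a=5 b=-451/63 c=0 d=283/567
  seg 1: a=-3 b=398/63 c=283/63 d=-59/21
  seg 2: a=5 b=433/63 c=-248/63 d=248/567
S(19/4) = 65/8

Δ: Δ0=-8/3, Δ1=8, Δ2=-1
row 1: diag=8, rhs=64; c'=1/8, d'=8
row 2: denom=8−1·1/8=63/8; d'=(-54−1·8)/(63/8)=-496/63
back: M2=-496/63
back: M1=8−1/8·-496/63=566/63
M: M0=0, M1=566/63, M2=-496/63, M3=0
seg 0: a=5, c=M0/2=0, d=(M1−M0)/(6·3)=283/567, b=Δ0−h0·(2M0+M1)/6=-451/63
seg 1: a=-3, c=M1/2=283/63, d=(M2−M1)/(6·1)=-59/21, b=Δ1−h1·(2M1+M2)/6=398/63
seg 2: a=5, c=M2/2=-248/63, d=(M3−M2)/(6·3)=248/567, b=Δ2−h2·(2M2+M3)/6=433/63
t_q=19/4 → seg 2, τ=3/4; S=5+433/63·τ+-248/63·τ²+248/567·τ³=65/8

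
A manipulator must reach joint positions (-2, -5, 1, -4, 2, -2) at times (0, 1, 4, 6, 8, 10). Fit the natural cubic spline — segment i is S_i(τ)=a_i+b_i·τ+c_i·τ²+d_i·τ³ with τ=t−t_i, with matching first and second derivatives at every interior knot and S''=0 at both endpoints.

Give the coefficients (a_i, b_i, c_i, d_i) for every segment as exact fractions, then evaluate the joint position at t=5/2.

Δ: Δ0=-3, Δ1=2, Δ2=-5/2, Δ3=3, Δ4=-2
row 1: diag=8, rhs=30; c'=3/8, d'=15/4
row 2: denom=10−3·3/8=71/8; d'=(-27−3·15/4)/(71/8)=-306/71
row 3: denom=8−2·16/71=536/71; d'=(33−2·-306/71)/(536/71)=2955/536
row 4: denom=8−2·71/268=1001/134; d'=(-30−2·2955/536)/(1001/134)=-10995/2002
back: M4=-10995/2002
back: M3=2955/536−71/268·-10995/2002=6975/1001
back: M2=-306/71−16/71·6975/1001=-5886/1001
back: M1=15/4−3/8·-5886/1001=5961/1001
M: M0=0, M1=5961/1001, M2=-5886/1001, M3=6975/1001, M4=-10995/2002, M5=0
seg 0: a=-2, c=M0/2=0, d=(M1−M0)/(6·1)=1987/2002, b=Δ0−h0·(2M0+M1)/6=-7993/2002
seg 1: a=-5, c=M1/2=5961/2002, d=(M2−M1)/(6·3)=-359/546, b=Δ1−h1·(2M1+M2)/6=-1016/1001
seg 2: a=1, c=M2/2=-2943/1001, d=(M3−M2)/(6·2)=4287/4004, b=Δ2−h2·(2M2+M3)/6=-139/154
seg 3: a=-4, c=M3/2=6975/2002, d=(M4−M3)/(6·2)=-8315/8008, b=Δ3−h3·(2M3+M4)/6=53/286
seg 4: a=2, c=M4/2=-10995/4004, d=(M5−M4)/(6·2)=3665/8008, b=Δ4−h4·(2M4+M5)/6=1663/1001
t_q=5/2 → seg 1, τ=3/2; S=-5+-1016/1001·τ+5961/2002·τ²+-359/546·τ³=-32707/16016

  seg 0: a=-2 b=-7993/2002 c=0 d=1987/2002
  seg 1: a=-5 b=-1016/1001 c=5961/2002 d=-359/546
  seg 2: a=1 b=-139/154 c=-2943/1001 d=4287/4004
  seg 3: a=-4 b=53/286 c=6975/2002 d=-8315/8008
  seg 4: a=2 b=1663/1001 c=-10995/4004 d=3665/8008
S(5/2) = -32707/16016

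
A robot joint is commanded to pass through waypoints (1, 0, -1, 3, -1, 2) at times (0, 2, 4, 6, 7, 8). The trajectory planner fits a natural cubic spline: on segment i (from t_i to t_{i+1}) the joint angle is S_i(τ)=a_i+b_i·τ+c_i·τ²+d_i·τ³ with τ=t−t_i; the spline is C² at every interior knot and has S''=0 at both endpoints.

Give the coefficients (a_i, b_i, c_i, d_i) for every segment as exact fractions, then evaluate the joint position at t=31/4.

  seg 0: a=1 b=-37/313 c=0 d=-239/2504
  seg 1: a=0 b=-791/626 c=-717/1252 d=1195/2504
  seg 2: a=-1 b=680/313 c=717/313 d=-372/313
  seg 3: a=3 b=-916/313 c=-1515/313 d=1179/313
  seg 4: a=-1 b=-409/313 c=2022/313 d=-674/313
S(31/4) = 7465/10016

Δ: Δ0=-1/2, Δ1=-1/2, Δ2=2, Δ3=-4, Δ4=3
row 1: diag=8, rhs=0; c'=1/4, d'=0
row 2: denom=8−2·1/4=15/2; d'=(15−2·0)/(15/2)=2
row 3: denom=6−2·4/15=82/15; d'=(-36−2·2)/(82/15)=-300/41
row 4: denom=4−1·15/82=313/82; d'=(42−1·-300/41)/(313/82)=4044/313
back: M4=4044/313
back: M3=-300/41−15/82·4044/313=-3030/313
back: M2=2−4/15·-3030/313=1434/313
back: M1=0−1/4·1434/313=-717/626
M: M0=0, M1=-717/626, M2=1434/313, M3=-3030/313, M4=4044/313, M5=0
seg 0: a=1, c=M0/2=0, d=(M1−M0)/(6·2)=-239/2504, b=Δ0−h0·(2M0+M1)/6=-37/313
seg 1: a=0, c=M1/2=-717/1252, d=(M2−M1)/(6·2)=1195/2504, b=Δ1−h1·(2M1+M2)/6=-791/626
seg 2: a=-1, c=M2/2=717/313, d=(M3−M2)/(6·2)=-372/313, b=Δ2−h2·(2M2+M3)/6=680/313
seg 3: a=3, c=M3/2=-1515/313, d=(M4−M3)/(6·1)=1179/313, b=Δ3−h3·(2M3+M4)/6=-916/313
seg 4: a=-1, c=M4/2=2022/313, d=(M5−M4)/(6·1)=-674/313, b=Δ4−h4·(2M4+M5)/6=-409/313
t_q=31/4 → seg 4, τ=3/4; S=-1+-409/313·τ+2022/313·τ²+-674/313·τ³=7465/10016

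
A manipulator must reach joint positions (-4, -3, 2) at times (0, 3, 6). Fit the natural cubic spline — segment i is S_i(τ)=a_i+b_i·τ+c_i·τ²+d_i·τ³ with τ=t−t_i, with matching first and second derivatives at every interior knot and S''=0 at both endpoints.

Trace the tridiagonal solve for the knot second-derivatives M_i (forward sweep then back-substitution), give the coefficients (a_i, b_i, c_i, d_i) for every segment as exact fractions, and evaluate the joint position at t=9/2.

  seg 0: a=-4 b=0 c=0 d=1/27
  seg 1: a=-3 b=1 c=1/3 d=-1/27
S(9/2) = -7/8

Δ: Δ0=1/3, Δ1=5/3
row 1: diag=12, rhs=8; c'=1/4, d'=2/3
back: M1=2/3
M: M0=0, M1=2/3, M2=0
seg 0: a=-4, c=M0/2=0, d=(M1−M0)/(6·3)=1/27, b=Δ0−h0·(2M0+M1)/6=0
seg 1: a=-3, c=M1/2=1/3, d=(M2−M1)/(6·3)=-1/27, b=Δ1−h1·(2M1+M2)/6=1
t_q=9/2 → seg 1, τ=3/2; S=-3+1·τ+1/3·τ²+-1/27·τ³=-7/8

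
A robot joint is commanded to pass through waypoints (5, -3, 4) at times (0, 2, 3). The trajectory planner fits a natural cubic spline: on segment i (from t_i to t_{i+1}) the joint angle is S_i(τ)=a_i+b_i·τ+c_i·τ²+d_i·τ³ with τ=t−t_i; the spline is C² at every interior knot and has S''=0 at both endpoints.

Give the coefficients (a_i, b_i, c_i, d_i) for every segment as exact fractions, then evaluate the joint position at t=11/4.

  seg 0: a=5 b=-23/3 c=0 d=11/12
  seg 1: a=-3 b=10/3 c=11/2 d=-11/6
S(11/4) = 233/128

Δ: Δ0=-4, Δ1=7
row 1: diag=6, rhs=66; c'=1/6, d'=11
back: M1=11
M: M0=0, M1=11, M2=0
seg 0: a=5, c=M0/2=0, d=(M1−M0)/(6·2)=11/12, b=Δ0−h0·(2M0+M1)/6=-23/3
seg 1: a=-3, c=M1/2=11/2, d=(M2−M1)/(6·1)=-11/6, b=Δ1−h1·(2M1+M2)/6=10/3
t_q=11/4 → seg 1, τ=3/4; S=-3+10/3·τ+11/2·τ²+-11/6·τ³=233/128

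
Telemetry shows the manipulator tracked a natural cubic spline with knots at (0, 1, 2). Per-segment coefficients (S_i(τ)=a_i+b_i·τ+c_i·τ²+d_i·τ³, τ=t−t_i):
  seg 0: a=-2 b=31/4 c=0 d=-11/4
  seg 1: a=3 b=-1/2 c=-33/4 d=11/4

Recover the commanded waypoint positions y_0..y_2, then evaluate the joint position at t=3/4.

y_0 = S_0(0) = a_0 = -2
y_1 = S_1(0) = a_1 = 3
y_2 = S_1(1) = -3
t_q=3/4 is in segment 0 (τ=3/4); S_0(τ)=679/256

y_0=-2 y_1=3 y_2=-3
S(3/4) = 679/256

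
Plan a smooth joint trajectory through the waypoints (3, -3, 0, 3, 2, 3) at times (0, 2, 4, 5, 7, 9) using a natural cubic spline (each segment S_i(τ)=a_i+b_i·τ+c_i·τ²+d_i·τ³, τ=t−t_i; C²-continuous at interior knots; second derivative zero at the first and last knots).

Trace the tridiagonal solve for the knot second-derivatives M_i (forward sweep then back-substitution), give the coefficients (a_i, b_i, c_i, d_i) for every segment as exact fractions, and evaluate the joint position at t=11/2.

  seg 0: a=3 b=-157/39 c=0 d=10/39
  seg 1: a=-3 b=-37/39 c=20/13 d=-49/312
  seg 2: a=0 b=259/78 c=31/52 d=-11/12
  seg 3: a=3 b=275/156 c=-28/13 d=319/624
  seg 4: a=2 b=-28/39 c=95/104 d=-95/624
S(11/2) = 5669/1664

Δ: Δ0=-3, Δ1=3/2, Δ2=3, Δ3=-1/2, Δ4=1/2
row 1: diag=8, rhs=27; c'=1/4, d'=27/8
row 2: denom=6−2·1/4=11/2; d'=(9−2·27/8)/(11/2)=9/22
row 3: denom=6−1·2/11=64/11; d'=(-21−1·9/22)/(64/11)=-471/128
row 4: denom=8−2·11/32=117/16; d'=(6−2·-471/128)/(117/16)=95/52
back: M4=95/52
back: M3=-471/128−11/32·95/52=-56/13
back: M2=9/22−2/11·-56/13=31/26
back: M1=27/8−1/4·31/26=40/13
M: M0=0, M1=40/13, M2=31/26, M3=-56/13, M4=95/52, M5=0
seg 0: a=3, c=M0/2=0, d=(M1−M0)/(6·2)=10/39, b=Δ0−h0·(2M0+M1)/6=-157/39
seg 1: a=-3, c=M1/2=20/13, d=(M2−M1)/(6·2)=-49/312, b=Δ1−h1·(2M1+M2)/6=-37/39
seg 2: a=0, c=M2/2=31/52, d=(M3−M2)/(6·1)=-11/12, b=Δ2−h2·(2M2+M3)/6=259/78
seg 3: a=3, c=M3/2=-28/13, d=(M4−M3)/(6·2)=319/624, b=Δ3−h3·(2M3+M4)/6=275/156
seg 4: a=2, c=M4/2=95/104, d=(M5−M4)/(6·2)=-95/624, b=Δ4−h4·(2M4+M5)/6=-28/39
t_q=11/2 → seg 3, τ=1/2; S=3+275/156·τ+-28/13·τ²+319/624·τ³=5669/1664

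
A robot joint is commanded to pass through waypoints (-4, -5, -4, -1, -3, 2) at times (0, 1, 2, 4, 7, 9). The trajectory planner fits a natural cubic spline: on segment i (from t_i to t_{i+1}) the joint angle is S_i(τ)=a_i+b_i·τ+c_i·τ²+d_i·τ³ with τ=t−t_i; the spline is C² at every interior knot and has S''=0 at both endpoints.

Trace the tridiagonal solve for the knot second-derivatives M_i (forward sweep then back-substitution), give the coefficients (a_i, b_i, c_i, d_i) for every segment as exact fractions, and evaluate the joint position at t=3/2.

Δ: Δ0=-1, Δ1=1, Δ2=3/2, Δ3=-2/3, Δ4=5/2
row 1: diag=4, rhs=12; c'=1/4, d'=3
row 2: denom=6−1·1/4=23/4; d'=(3−1·3)/(23/4)=0
row 3: denom=10−2·8/23=214/23; d'=(-13−2·0)/(214/23)=-299/214
row 4: denom=10−3·69/214=1933/214; d'=(19−3·-299/214)/(1933/214)=4963/1933
back: M4=4963/1933
back: M3=-299/214−69/214·4963/1933=-4301/1933
back: M2=0−8/23·-4301/1933=1496/1933
back: M1=3−1/4·1496/1933=5425/1933
M: M0=0, M1=5425/1933, M2=1496/1933, M3=-4301/1933, M4=4963/1933, M5=0
seg 0: a=-4, c=M0/2=0, d=(M1−M0)/(6·1)=5425/11598, b=Δ0−h0·(2M0+M1)/6=-17023/11598
seg 1: a=-5, c=M1/2=5425/3866, d=(M2−M1)/(6·1)=-3929/11598, b=Δ1−h1·(2M1+M2)/6=-374/5799
seg 2: a=-4, c=M2/2=748/1933, d=(M3−M2)/(6·2)=-5797/23196, b=Δ2−h2·(2M2+M3)/6=20015/11598
seg 3: a=-1, c=M3/2=-4301/3866, d=(M4−M3)/(6·3)=1544/5799, b=Δ3−h3·(2M3+M4)/6=3185/11598
seg 4: a=-3, c=M4/2=4963/3866, d=(M5−M4)/(6·2)=-4963/23196, b=Δ4−h4·(2M4+M5)/6=9143/11598
t_q=3/2 → seg 1, τ=1/2; S=-5+-374/5799·τ+5425/3866·τ²+-3929/11598·τ³=-146097/30928

  seg 0: a=-4 b=-17023/11598 c=0 d=5425/11598
  seg 1: a=-5 b=-374/5799 c=5425/3866 d=-3929/11598
  seg 2: a=-4 b=20015/11598 c=748/1933 d=-5797/23196
  seg 3: a=-1 b=3185/11598 c=-4301/3866 d=1544/5799
  seg 4: a=-3 b=9143/11598 c=4963/3866 d=-4963/23196
S(3/2) = -146097/30928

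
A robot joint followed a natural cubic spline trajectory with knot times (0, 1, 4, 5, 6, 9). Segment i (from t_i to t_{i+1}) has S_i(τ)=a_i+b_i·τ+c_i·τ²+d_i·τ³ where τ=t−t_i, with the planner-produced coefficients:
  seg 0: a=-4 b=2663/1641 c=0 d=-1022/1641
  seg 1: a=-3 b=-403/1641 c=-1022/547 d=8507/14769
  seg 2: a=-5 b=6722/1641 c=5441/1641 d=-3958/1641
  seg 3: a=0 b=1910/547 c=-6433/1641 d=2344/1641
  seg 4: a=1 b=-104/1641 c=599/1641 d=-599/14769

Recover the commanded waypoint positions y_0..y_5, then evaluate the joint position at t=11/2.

y_0 = S_0(0) = a_0 = -4
y_1 = S_1(0) = a_1 = -3
y_2 = S_2(0) = a_2 = -5
y_3 = S_3(0) = a_3 = 0
y_4 = S_4(0) = a_4 = 1
y_5 = S_4(3) = 3
t_q=11/2 is in segment 3 (τ=1/2); S_3(τ)=6199/6564

y_0=-4 y_1=-3 y_2=-5 y_3=0 y_4=1 y_5=3
S(11/2) = 6199/6564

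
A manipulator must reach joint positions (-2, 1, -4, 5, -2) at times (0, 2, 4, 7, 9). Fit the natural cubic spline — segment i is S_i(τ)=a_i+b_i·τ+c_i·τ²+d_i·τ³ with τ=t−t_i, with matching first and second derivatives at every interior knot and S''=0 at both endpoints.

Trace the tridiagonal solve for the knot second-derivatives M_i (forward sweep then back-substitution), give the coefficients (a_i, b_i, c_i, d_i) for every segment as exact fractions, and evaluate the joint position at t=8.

Δ: Δ0=3/2, Δ1=-5/2, Δ2=3, Δ3=-7/2
row 1: diag=8, rhs=-24; c'=1/4, d'=-3
row 2: denom=10−2·1/4=19/2; d'=(33−2·-3)/(19/2)=78/19
row 3: denom=10−3·6/19=172/19; d'=(-39−3·78/19)/(172/19)=-975/172
back: M3=-975/172
back: M2=78/19−6/19·-975/172=507/86
back: M1=-3−1/4·507/86=-1539/344
M: M0=0, M1=-1539/344, M2=507/86, M3=-975/172, M4=0
seg 0: a=-2, c=M0/2=0, d=(M1−M0)/(6·2)=-513/1376, b=Δ0−h0·(2M0+M1)/6=1029/344
seg 1: a=1, c=M1/2=-1539/688, d=(M2−M1)/(6·2)=1189/1376, b=Δ1−h1·(2M1+M2)/6=-255/172
seg 2: a=-4, c=M2/2=507/172, d=(M3−M2)/(6·3)=-221/344, b=Δ2−h2·(2M2+M3)/6=-21/344
seg 3: a=5, c=M3/2=-975/344, d=(M4−M3)/(6·2)=325/688, b=Δ3−h3·(2M3+M4)/6=12/43
t_q=8 → seg 3, τ=1; S=5+12/43·τ+-975/344·τ²+325/688·τ³=2007/688

  seg 0: a=-2 b=1029/344 c=0 d=-513/1376
  seg 1: a=1 b=-255/172 c=-1539/688 d=1189/1376
  seg 2: a=-4 b=-21/344 c=507/172 d=-221/344
  seg 3: a=5 b=12/43 c=-975/344 d=325/688
S(8) = 2007/688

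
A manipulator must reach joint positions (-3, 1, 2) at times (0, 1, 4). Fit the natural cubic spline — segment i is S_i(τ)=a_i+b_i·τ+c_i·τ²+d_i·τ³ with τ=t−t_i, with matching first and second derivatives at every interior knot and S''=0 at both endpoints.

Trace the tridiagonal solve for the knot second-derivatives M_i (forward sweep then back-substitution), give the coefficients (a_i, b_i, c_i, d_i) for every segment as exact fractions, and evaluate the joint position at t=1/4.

  seg 0: a=-3 b=107/24 c=0 d=-11/24
  seg 1: a=1 b=37/12 c=-11/8 d=11/72
S(1/4) = -969/512

Δ: Δ0=4, Δ1=1/3
row 1: diag=8, rhs=-22; c'=3/8, d'=-11/4
back: M1=-11/4
M: M0=0, M1=-11/4, M2=0
seg 0: a=-3, c=M0/2=0, d=(M1−M0)/(6·1)=-11/24, b=Δ0−h0·(2M0+M1)/6=107/24
seg 1: a=1, c=M1/2=-11/8, d=(M2−M1)/(6·3)=11/72, b=Δ1−h1·(2M1+M2)/6=37/12
t_q=1/4 → seg 0, τ=1/4; S=-3+107/24·τ+0·τ²+-11/24·τ³=-969/512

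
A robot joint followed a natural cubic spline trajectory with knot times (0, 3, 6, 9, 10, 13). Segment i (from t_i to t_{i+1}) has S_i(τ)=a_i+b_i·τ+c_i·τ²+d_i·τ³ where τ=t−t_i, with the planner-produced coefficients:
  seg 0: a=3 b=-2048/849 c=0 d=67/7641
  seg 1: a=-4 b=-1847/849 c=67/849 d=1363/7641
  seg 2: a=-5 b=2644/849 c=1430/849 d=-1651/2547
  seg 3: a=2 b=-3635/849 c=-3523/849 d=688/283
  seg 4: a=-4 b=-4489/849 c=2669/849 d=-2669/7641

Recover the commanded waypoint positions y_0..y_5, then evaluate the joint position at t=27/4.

y_0=3 y_1=-4 y_2=-5 y_3=2 y_4=-4 y_5=-1
S(27/4) = -36049/18112

y_0 = S_0(0) = a_0 = 3
y_1 = S_1(0) = a_1 = -4
y_2 = S_2(0) = a_2 = -5
y_3 = S_3(0) = a_3 = 2
y_4 = S_4(0) = a_4 = -4
y_5 = S_4(3) = -1
t_q=27/4 is in segment 2 (τ=3/4); S_2(τ)=-36049/18112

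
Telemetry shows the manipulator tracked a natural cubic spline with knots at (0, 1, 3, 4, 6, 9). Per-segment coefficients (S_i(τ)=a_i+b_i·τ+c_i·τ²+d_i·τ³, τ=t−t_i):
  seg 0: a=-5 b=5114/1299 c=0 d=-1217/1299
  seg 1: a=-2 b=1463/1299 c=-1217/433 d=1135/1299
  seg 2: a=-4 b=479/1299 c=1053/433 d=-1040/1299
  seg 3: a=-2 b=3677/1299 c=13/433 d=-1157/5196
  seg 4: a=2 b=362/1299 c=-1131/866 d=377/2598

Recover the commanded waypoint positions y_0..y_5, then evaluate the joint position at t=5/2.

y_0=-5 y_1=-2 y_2=-4 y_3=-2 y_4=2 y_5=-5
S(5/2) = -12767/3464

y_0 = S_0(0) = a_0 = -5
y_1 = S_1(0) = a_1 = -2
y_2 = S_2(0) = a_2 = -4
y_3 = S_3(0) = a_3 = -2
y_4 = S_4(0) = a_4 = 2
y_5 = S_4(3) = -5
t_q=5/2 is in segment 1 (τ=3/2); S_1(τ)=-12767/3464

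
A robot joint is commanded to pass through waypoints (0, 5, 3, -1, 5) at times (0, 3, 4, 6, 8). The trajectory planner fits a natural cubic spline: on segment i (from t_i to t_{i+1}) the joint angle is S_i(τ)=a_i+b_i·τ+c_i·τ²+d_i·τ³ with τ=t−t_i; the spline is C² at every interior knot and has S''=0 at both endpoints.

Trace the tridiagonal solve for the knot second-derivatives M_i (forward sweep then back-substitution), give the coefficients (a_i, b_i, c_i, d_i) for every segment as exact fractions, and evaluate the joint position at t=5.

  seg 0: a=0 b=1541/516 c=0 d=-227/1548
  seg 1: a=5 b=-251/258 c=-227/172 d=151/516
  seg 2: a=3 b=-1411/516 c=-19/43 d=835/2064
  seg 3: a=-1 b=91/258 c=683/344 d=-683/2064
S(5) = 157/688

Δ: Δ0=5/3, Δ1=-2, Δ2=-2, Δ3=3
row 1: diag=8, rhs=-22; c'=1/8, d'=-11/4
row 2: denom=6−1·1/8=47/8; d'=(0−1·-11/4)/(47/8)=22/47
row 3: denom=8−2·16/47=344/47; d'=(30−2·22/47)/(344/47)=683/172
back: M3=683/172
back: M2=22/47−16/47·683/172=-38/43
back: M1=-11/4−1/8·-38/43=-227/86
M: M0=0, M1=-227/86, M2=-38/43, M3=683/172, M4=0
seg 0: a=0, c=M0/2=0, d=(M1−M0)/(6·3)=-227/1548, b=Δ0−h0·(2M0+M1)/6=1541/516
seg 1: a=5, c=M1/2=-227/172, d=(M2−M1)/(6·1)=151/516, b=Δ1−h1·(2M1+M2)/6=-251/258
seg 2: a=3, c=M2/2=-19/43, d=(M3−M2)/(6·2)=835/2064, b=Δ2−h2·(2M2+M3)/6=-1411/516
seg 3: a=-1, c=M3/2=683/344, d=(M4−M3)/(6·2)=-683/2064, b=Δ3−h3·(2M3+M4)/6=91/258
t_q=5 → seg 2, τ=1; S=3+-1411/516·τ+-19/43·τ²+835/2064·τ³=157/688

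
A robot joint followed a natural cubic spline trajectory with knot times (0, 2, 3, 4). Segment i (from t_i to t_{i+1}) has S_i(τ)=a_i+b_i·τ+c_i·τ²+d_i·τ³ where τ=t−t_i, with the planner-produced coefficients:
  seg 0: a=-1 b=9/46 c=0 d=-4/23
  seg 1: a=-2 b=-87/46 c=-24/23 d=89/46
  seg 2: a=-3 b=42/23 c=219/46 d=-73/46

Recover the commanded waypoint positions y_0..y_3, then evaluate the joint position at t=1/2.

y_0 = S_0(0) = a_0 = -1
y_1 = S_1(0) = a_1 = -2
y_2 = S_2(0) = a_2 = -3
y_3 = S_2(1) = 2
t_q=1/2 is in segment 0 (τ=1/2); S_0(τ)=-85/92

y_0=-1 y_1=-2 y_2=-3 y_3=2
S(1/2) = -85/92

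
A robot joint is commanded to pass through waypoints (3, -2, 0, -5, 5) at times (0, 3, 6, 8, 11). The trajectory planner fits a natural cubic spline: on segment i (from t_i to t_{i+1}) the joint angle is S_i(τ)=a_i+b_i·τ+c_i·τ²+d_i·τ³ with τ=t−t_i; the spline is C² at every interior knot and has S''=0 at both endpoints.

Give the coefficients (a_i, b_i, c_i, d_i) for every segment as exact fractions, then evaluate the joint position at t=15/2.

  seg 0: a=3 b=-8/3 c=0 d=1/9
  seg 1: a=-2 b=1/3 c=1 d=-8/27
  seg 2: a=0 b=-5/3 c=-5/3 d=5/8
  seg 3: a=-5 b=-5/6 c=25/12 d=-25/108
S(15/2) = -265/64

Δ: Δ0=-5/3, Δ1=2/3, Δ2=-5/2, Δ3=10/3
row 1: diag=12, rhs=14; c'=1/4, d'=7/6
row 2: denom=10−3·1/4=37/4; d'=(-19−3·7/6)/(37/4)=-90/37
row 3: denom=10−2·8/37=354/37; d'=(35−2·-90/37)/(354/37)=25/6
back: M3=25/6
back: M2=-90/37−8/37·25/6=-10/3
back: M1=7/6−1/4·-10/3=2
M: M0=0, M1=2, M2=-10/3, M3=25/6, M4=0
seg 0: a=3, c=M0/2=0, d=(M1−M0)/(6·3)=1/9, b=Δ0−h0·(2M0+M1)/6=-8/3
seg 1: a=-2, c=M1/2=1, d=(M2−M1)/(6·3)=-8/27, b=Δ1−h1·(2M1+M2)/6=1/3
seg 2: a=0, c=M2/2=-5/3, d=(M3−M2)/(6·2)=5/8, b=Δ2−h2·(2M2+M3)/6=-5/3
seg 3: a=-5, c=M3/2=25/12, d=(M4−M3)/(6·3)=-25/108, b=Δ3−h3·(2M3+M4)/6=-5/6
t_q=15/2 → seg 2, τ=3/2; S=0+-5/3·τ+-5/3·τ²+5/8·τ³=-265/64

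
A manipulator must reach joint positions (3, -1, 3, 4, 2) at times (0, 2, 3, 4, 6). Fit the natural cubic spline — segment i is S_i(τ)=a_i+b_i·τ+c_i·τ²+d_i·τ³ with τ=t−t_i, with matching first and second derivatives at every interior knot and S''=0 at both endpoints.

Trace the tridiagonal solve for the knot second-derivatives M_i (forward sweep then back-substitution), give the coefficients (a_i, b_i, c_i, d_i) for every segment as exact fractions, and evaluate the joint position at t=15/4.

Δ: Δ0=-2, Δ1=4, Δ2=1, Δ3=-1
row 1: diag=6, rhs=36; c'=1/6, d'=6
row 2: denom=4−1·1/6=23/6; d'=(-18−1·6)/(23/6)=-144/23
row 3: denom=6−1·6/23=132/23; d'=(-12−1·-144/23)/(132/23)=-1
back: M3=-1
back: M2=-144/23−6/23·-1=-6
back: M1=6−1/6·-6=7
M: M0=0, M1=7, M2=-6, M3=-1, M4=0
seg 0: a=3, c=M0/2=0, d=(M1−M0)/(6·2)=7/12, b=Δ0−h0·(2M0+M1)/6=-13/3
seg 1: a=-1, c=M1/2=7/2, d=(M2−M1)/(6·1)=-13/6, b=Δ1−h1·(2M1+M2)/6=8/3
seg 2: a=3, c=M2/2=-3, d=(M3−M2)/(6·1)=5/6, b=Δ2−h2·(2M2+M3)/6=19/6
seg 3: a=4, c=M3/2=-1/2, d=(M4−M3)/(6·2)=1/12, b=Δ3−h3·(2M3+M4)/6=-1/3
t_q=15/4 → seg 2, τ=3/4; S=3+19/6·τ+-3·τ²+5/6·τ³=517/128

  seg 0: a=3 b=-13/3 c=0 d=7/12
  seg 1: a=-1 b=8/3 c=7/2 d=-13/6
  seg 2: a=3 b=19/6 c=-3 d=5/6
  seg 3: a=4 b=-1/3 c=-1/2 d=1/12
S(15/4) = 517/128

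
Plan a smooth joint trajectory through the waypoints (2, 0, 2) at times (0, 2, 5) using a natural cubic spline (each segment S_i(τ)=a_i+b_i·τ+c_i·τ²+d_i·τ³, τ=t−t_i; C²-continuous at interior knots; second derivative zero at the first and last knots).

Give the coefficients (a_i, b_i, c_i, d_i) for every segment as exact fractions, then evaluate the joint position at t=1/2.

Δ: Δ0=-1, Δ1=2/3
row 1: diag=10, rhs=10; c'=3/10, d'=1
back: M1=1
M: M0=0, M1=1, M2=0
seg 0: a=2, c=M0/2=0, d=(M1−M0)/(6·2)=1/12, b=Δ0−h0·(2M0+M1)/6=-4/3
seg 1: a=0, c=M1/2=1/2, d=(M2−M1)/(6·3)=-1/18, b=Δ1−h1·(2M1+M2)/6=-1/3
t_q=1/2 → seg 0, τ=1/2; S=2+-4/3·τ+0·τ²+1/12·τ³=43/32

  seg 0: a=2 b=-4/3 c=0 d=1/12
  seg 1: a=0 b=-1/3 c=1/2 d=-1/18
S(1/2) = 43/32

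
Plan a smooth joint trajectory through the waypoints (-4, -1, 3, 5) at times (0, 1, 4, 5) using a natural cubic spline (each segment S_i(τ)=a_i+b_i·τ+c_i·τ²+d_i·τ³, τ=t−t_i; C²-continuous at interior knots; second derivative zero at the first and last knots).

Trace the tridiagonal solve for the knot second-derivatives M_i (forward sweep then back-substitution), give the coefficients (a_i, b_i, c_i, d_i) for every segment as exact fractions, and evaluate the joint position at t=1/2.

  seg 0: a=-4 b=541/165 c=0 d=-46/165
  seg 1: a=-1 b=403/165 c=-46/55 d=7/45
  seg 2: a=3 b=268/165 c=31/55 d=-31/165
S(1/2) = -527/220

Δ: Δ0=3, Δ1=4/3, Δ2=2
row 1: diag=8, rhs=-10; c'=3/8, d'=-5/4
row 2: denom=8−3·3/8=55/8; d'=(4−3·-5/4)/(55/8)=62/55
back: M2=62/55
back: M1=-5/4−3/8·62/55=-92/55
M: M0=0, M1=-92/55, M2=62/55, M3=0
seg 0: a=-4, c=M0/2=0, d=(M1−M0)/(6·1)=-46/165, b=Δ0−h0·(2M0+M1)/6=541/165
seg 1: a=-1, c=M1/2=-46/55, d=(M2−M1)/(6·3)=7/45, b=Δ1−h1·(2M1+M2)/6=403/165
seg 2: a=3, c=M2/2=31/55, d=(M3−M2)/(6·1)=-31/165, b=Δ2−h2·(2M2+M3)/6=268/165
t_q=1/2 → seg 0, τ=1/2; S=-4+541/165·τ+0·τ²+-46/165·τ³=-527/220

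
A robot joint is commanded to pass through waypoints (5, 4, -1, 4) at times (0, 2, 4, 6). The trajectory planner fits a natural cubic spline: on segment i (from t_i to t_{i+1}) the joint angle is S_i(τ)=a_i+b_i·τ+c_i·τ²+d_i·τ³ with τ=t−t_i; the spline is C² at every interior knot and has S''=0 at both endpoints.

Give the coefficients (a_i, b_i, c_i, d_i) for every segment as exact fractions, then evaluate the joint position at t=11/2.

  seg 0: a=5 b=11/30 c=0 d=-13/60
  seg 1: a=4 b=-67/30 c=-13/10 d=7/12
  seg 2: a=-1 b=-13/30 c=11/5 d=-11/30
S(11/2) = 33/16

Δ: Δ0=-1/2, Δ1=-5/2, Δ2=5/2
row 1: diag=8, rhs=-12; c'=1/4, d'=-3/2
row 2: denom=8−2·1/4=15/2; d'=(30−2·-3/2)/(15/2)=22/5
back: M2=22/5
back: M1=-3/2−1/4·22/5=-13/5
M: M0=0, M1=-13/5, M2=22/5, M3=0
seg 0: a=5, c=M0/2=0, d=(M1−M0)/(6·2)=-13/60, b=Δ0−h0·(2M0+M1)/6=11/30
seg 1: a=4, c=M1/2=-13/10, d=(M2−M1)/(6·2)=7/12, b=Δ1−h1·(2M1+M2)/6=-67/30
seg 2: a=-1, c=M2/2=11/5, d=(M3−M2)/(6·2)=-11/30, b=Δ2−h2·(2M2+M3)/6=-13/30
t_q=11/2 → seg 2, τ=3/2; S=-1+-13/30·τ+11/5·τ²+-11/30·τ³=33/16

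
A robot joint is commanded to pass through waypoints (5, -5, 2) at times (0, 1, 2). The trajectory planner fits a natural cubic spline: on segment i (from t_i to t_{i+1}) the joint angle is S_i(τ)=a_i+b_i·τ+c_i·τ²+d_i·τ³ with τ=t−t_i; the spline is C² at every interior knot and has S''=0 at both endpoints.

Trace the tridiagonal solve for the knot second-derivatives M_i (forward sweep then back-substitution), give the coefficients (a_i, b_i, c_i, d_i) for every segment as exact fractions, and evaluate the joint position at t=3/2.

  seg 0: a=5 b=-57/4 c=0 d=17/4
  seg 1: a=-5 b=-3/2 c=51/4 d=-17/4
S(3/2) = -99/32

Δ: Δ0=-10, Δ1=7
row 1: diag=4, rhs=102; c'=1/4, d'=51/2
back: M1=51/2
M: M0=0, M1=51/2, M2=0
seg 0: a=5, c=M0/2=0, d=(M1−M0)/(6·1)=17/4, b=Δ0−h0·(2M0+M1)/6=-57/4
seg 1: a=-5, c=M1/2=51/4, d=(M2−M1)/(6·1)=-17/4, b=Δ1−h1·(2M1+M2)/6=-3/2
t_q=3/2 → seg 1, τ=1/2; S=-5+-3/2·τ+51/4·τ²+-17/4·τ³=-99/32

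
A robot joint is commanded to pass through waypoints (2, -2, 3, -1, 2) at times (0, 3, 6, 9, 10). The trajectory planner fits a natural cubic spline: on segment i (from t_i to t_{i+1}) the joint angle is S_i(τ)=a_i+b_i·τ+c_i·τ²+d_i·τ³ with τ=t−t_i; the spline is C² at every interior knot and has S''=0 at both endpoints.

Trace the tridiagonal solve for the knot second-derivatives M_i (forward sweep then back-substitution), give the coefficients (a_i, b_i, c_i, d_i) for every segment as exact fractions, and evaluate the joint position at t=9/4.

  seg 0: a=2 b=-67/27 c=0 d=31/243
  seg 1: a=-2 b=26/27 c=31/27 d=-74/243
  seg 2: a=3 b=-10/27 c=-43/27 d=103/243
  seg 3: a=-1 b=41/27 c=20/9 d=-20/27
S(9/4) = -409/192

Δ: Δ0=-4/3, Δ1=5/3, Δ2=-4/3, Δ3=3
row 1: diag=12, rhs=18; c'=1/4, d'=3/2
row 2: denom=12−3·1/4=45/4; d'=(-18−3·3/2)/(45/4)=-2
row 3: denom=8−3·4/15=36/5; d'=(26−3·-2)/(36/5)=40/9
back: M3=40/9
back: M2=-2−4/15·40/9=-86/27
back: M1=3/2−1/4·-86/27=62/27
M: M0=0, M1=62/27, M2=-86/27, M3=40/9, M4=0
seg 0: a=2, c=M0/2=0, d=(M1−M0)/(6·3)=31/243, b=Δ0−h0·(2M0+M1)/6=-67/27
seg 1: a=-2, c=M1/2=31/27, d=(M2−M1)/(6·3)=-74/243, b=Δ1−h1·(2M1+M2)/6=26/27
seg 2: a=3, c=M2/2=-43/27, d=(M3−M2)/(6·3)=103/243, b=Δ2−h2·(2M2+M3)/6=-10/27
seg 3: a=-1, c=M3/2=20/9, d=(M4−M3)/(6·1)=-20/27, b=Δ3−h3·(2M3+M4)/6=41/27
t_q=9/4 → seg 0, τ=9/4; S=2+-67/27·τ+0·τ²+31/243·τ³=-409/192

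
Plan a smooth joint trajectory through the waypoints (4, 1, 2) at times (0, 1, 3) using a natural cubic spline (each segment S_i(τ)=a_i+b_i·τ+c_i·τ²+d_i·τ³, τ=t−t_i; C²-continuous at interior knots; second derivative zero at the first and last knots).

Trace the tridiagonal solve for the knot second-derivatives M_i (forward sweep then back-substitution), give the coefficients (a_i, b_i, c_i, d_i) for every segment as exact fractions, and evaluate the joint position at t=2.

Δ: Δ0=-3, Δ1=1/2
row 1: diag=6, rhs=21; c'=1/3, d'=7/2
back: M1=7/2
M: M0=0, M1=7/2, M2=0
seg 0: a=4, c=M0/2=0, d=(M1−M0)/(6·1)=7/12, b=Δ0−h0·(2M0+M1)/6=-43/12
seg 1: a=1, c=M1/2=7/4, d=(M2−M1)/(6·2)=-7/24, b=Δ1−h1·(2M1+M2)/6=-11/6
t_q=2 → seg 1, τ=1; S=1+-11/6·τ+7/4·τ²+-7/24·τ³=5/8

  seg 0: a=4 b=-43/12 c=0 d=7/12
  seg 1: a=1 b=-11/6 c=7/4 d=-7/24
S(2) = 5/8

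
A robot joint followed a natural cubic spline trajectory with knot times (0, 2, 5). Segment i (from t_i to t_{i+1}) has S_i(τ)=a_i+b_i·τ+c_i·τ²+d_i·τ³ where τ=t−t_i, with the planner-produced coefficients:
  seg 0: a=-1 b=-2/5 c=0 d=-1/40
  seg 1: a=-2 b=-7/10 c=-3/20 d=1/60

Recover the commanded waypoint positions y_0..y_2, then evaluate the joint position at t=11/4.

y_0=-1 y_1=-2 y_2=-5
S(11/4) = -3331/1280

y_0 = S_0(0) = a_0 = -1
y_1 = S_1(0) = a_1 = -2
y_2 = S_1(3) = -5
t_q=11/4 is in segment 1 (τ=3/4); S_1(τ)=-3331/1280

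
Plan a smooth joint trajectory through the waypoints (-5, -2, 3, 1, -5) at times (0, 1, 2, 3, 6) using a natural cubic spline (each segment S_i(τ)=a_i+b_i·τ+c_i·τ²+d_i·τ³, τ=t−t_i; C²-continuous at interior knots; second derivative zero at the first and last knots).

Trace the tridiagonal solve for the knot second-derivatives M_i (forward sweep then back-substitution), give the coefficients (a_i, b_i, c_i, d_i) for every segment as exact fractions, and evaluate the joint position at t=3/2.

  seg 0: a=-5 b=115/58 c=0 d=59/58
  seg 1: a=-2 b=146/29 c=177/58 d=-179/58
  seg 2: a=3 b=109/58 c=-180/29 d=135/58
  seg 3: a=1 b=-103/29 c=45/58 d=-5/58
S(3/2) = 415/464

Δ: Δ0=3, Δ1=5, Δ2=-2, Δ3=-2
row 1: diag=4, rhs=12; c'=1/4, d'=3
row 2: denom=4−1·1/4=15/4; d'=(-42−1·3)/(15/4)=-12
row 3: denom=8−1·4/15=116/15; d'=(0−1·-12)/(116/15)=45/29
back: M3=45/29
back: M2=-12−4/15·45/29=-360/29
back: M1=3−1/4·-360/29=177/29
M: M0=0, M1=177/29, M2=-360/29, M3=45/29, M4=0
seg 0: a=-5, c=M0/2=0, d=(M1−M0)/(6·1)=59/58, b=Δ0−h0·(2M0+M1)/6=115/58
seg 1: a=-2, c=M1/2=177/58, d=(M2−M1)/(6·1)=-179/58, b=Δ1−h1·(2M1+M2)/6=146/29
seg 2: a=3, c=M2/2=-180/29, d=(M3−M2)/(6·1)=135/58, b=Δ2−h2·(2M2+M3)/6=109/58
seg 3: a=1, c=M3/2=45/58, d=(M4−M3)/(6·3)=-5/58, b=Δ3−h3·(2M3+M4)/6=-103/29
t_q=3/2 → seg 1, τ=1/2; S=-2+146/29·τ+177/58·τ²+-179/58·τ³=415/464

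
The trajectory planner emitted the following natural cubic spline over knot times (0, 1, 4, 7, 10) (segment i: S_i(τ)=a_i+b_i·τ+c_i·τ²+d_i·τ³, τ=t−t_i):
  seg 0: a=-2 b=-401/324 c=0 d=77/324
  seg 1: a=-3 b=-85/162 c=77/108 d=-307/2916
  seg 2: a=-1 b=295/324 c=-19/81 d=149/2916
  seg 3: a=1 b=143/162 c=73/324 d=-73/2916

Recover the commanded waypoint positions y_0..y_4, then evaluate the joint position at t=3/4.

y_0=-2 y_1=-3 y_2=-1 y_3=1 y_4=5
S(3/4) = -19547/6912

y_0 = S_0(0) = a_0 = -2
y_1 = S_1(0) = a_1 = -3
y_2 = S_2(0) = a_2 = -1
y_3 = S_3(0) = a_3 = 1
y_4 = S_3(3) = 5
t_q=3/4 is in segment 0 (τ=3/4); S_0(τ)=-19547/6912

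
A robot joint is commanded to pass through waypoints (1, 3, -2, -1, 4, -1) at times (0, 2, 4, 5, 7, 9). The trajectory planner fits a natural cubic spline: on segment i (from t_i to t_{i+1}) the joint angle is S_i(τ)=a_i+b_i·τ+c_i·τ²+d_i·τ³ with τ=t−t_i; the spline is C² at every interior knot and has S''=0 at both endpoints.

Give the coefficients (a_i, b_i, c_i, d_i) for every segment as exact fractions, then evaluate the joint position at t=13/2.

  seg 0: a=1 b=262/117 c=0 d=-145/468
  seg 1: a=3 b=-173/117 c=-145/78 d=631/936
  seg 2: a=-2 b=-193/234 c=341/156 d=-13/36
  seg 3: a=-1 b=1153/468 c=43/39 d=-1015/1872
  seg 4: a=4 b=43/117 c=-671/312 d=671/1872
S(13/2) = 1285/384

Δ: Δ0=1, Δ1=-5/2, Δ2=1, Δ3=5/2, Δ4=-5/2
row 1: diag=8, rhs=-21; c'=1/4, d'=-21/8
row 2: denom=6−2·1/4=11/2; d'=(21−2·-21/8)/(11/2)=105/22
row 3: denom=6−1·2/11=64/11; d'=(9−1·105/22)/(64/11)=93/128
row 4: denom=8−2·11/32=117/16; d'=(-30−2·93/128)/(117/16)=-671/156
back: M4=-671/156
back: M3=93/128−11/32·-671/156=86/39
back: M2=105/22−2/11·86/39=341/78
back: M1=-21/8−1/4·341/78=-145/39
M: M0=0, M1=-145/39, M2=341/78, M3=86/39, M4=-671/156, M5=0
seg 0: a=1, c=M0/2=0, d=(M1−M0)/(6·2)=-145/468, b=Δ0−h0·(2M0+M1)/6=262/117
seg 1: a=3, c=M1/2=-145/78, d=(M2−M1)/(6·2)=631/936, b=Δ1−h1·(2M1+M2)/6=-173/117
seg 2: a=-2, c=M2/2=341/156, d=(M3−M2)/(6·1)=-13/36, b=Δ2−h2·(2M2+M3)/6=-193/234
seg 3: a=-1, c=M3/2=43/39, d=(M4−M3)/(6·2)=-1015/1872, b=Δ3−h3·(2M3+M4)/6=1153/468
seg 4: a=4, c=M4/2=-671/312, d=(M5−M4)/(6·2)=671/1872, b=Δ4−h4·(2M4+M5)/6=43/117
t_q=13/2 → seg 3, τ=3/2; S=-1+1153/468·τ+43/39·τ²+-1015/1872·τ³=1285/384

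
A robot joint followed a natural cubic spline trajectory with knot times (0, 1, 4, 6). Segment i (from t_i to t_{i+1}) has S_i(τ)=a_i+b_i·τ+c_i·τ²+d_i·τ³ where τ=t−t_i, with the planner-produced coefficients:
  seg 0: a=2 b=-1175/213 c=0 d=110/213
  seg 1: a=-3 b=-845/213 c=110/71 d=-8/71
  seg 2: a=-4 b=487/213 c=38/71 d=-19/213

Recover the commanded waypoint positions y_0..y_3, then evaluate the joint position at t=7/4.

y_0 = S_0(0) = a_0 = 2
y_1 = S_1(0) = a_1 = -3
y_2 = S_2(0) = a_2 = -4
y_3 = S_2(2) = 2
t_q=7/4 is in segment 1 (τ=3/4); S_1(τ)=-1463/284

y_0=2 y_1=-3 y_2=-4 y_3=2
S(7/4) = -1463/284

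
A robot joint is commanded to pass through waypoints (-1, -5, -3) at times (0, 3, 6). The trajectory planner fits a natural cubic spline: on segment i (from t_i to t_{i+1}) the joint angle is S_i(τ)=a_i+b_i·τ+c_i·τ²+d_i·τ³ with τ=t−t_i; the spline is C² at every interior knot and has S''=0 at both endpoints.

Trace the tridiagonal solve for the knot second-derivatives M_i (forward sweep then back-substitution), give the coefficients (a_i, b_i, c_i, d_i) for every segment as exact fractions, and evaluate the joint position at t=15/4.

Δ: Δ0=-4/3, Δ1=2/3
row 1: diag=12, rhs=12; c'=1/4, d'=1
back: M1=1
M: M0=0, M1=1, M2=0
seg 0: a=-1, c=M0/2=0, d=(M1−M0)/(6·3)=1/18, b=Δ0−h0·(2M0+M1)/6=-11/6
seg 1: a=-5, c=M1/2=1/2, d=(M2−M1)/(6·3)=-1/18, b=Δ1−h1·(2M1+M2)/6=-1/3
t_q=15/4 → seg 1, τ=3/4; S=-5+-1/3·τ+1/2·τ²+-1/18·τ³=-639/128

  seg 0: a=-1 b=-11/6 c=0 d=1/18
  seg 1: a=-5 b=-1/3 c=1/2 d=-1/18
S(15/4) = -639/128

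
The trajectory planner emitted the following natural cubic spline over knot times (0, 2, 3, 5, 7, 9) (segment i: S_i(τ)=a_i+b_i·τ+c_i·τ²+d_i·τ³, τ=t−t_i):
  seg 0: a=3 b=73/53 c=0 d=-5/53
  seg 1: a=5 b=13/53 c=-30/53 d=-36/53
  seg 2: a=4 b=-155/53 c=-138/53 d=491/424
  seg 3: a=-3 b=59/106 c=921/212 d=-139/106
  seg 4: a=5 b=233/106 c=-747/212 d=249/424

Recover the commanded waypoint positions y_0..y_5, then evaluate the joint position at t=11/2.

y_0 = S_0(0) = a_0 = 3
y_1 = S_1(0) = a_1 = 5
y_2 = S_2(0) = a_2 = 4
y_3 = S_3(0) = a_3 = -3
y_4 = S_4(0) = a_4 = 5
y_5 = S_4(2) = 0
t_q=11/2 is in segment 3 (τ=1/2); S_3(τ)=-763/424

y_0=3 y_1=5 y_2=4 y_3=-3 y_4=5 y_5=0
S(11/2) = -763/424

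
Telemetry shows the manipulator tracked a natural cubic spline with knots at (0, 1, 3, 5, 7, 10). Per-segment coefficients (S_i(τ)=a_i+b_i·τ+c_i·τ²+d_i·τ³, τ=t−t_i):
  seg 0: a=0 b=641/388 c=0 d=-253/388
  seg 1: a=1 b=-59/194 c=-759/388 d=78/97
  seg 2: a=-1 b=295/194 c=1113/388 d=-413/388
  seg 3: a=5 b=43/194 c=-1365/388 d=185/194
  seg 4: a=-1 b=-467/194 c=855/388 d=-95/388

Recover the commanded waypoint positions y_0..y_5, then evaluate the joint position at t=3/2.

y_0 = S_0(0) = a_0 = 0
y_1 = S_1(0) = a_1 = 1
y_2 = S_2(0) = a_2 = -1
y_3 = S_3(0) = a_3 = 5
y_4 = S_4(0) = a_4 = -1
y_5 = S_4(3) = 5
t_q=3/2 is in segment 1 (τ=1/2); S_1(τ)=713/1552

y_0=0 y_1=1 y_2=-1 y_3=5 y_4=-1 y_5=5
S(3/2) = 713/1552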